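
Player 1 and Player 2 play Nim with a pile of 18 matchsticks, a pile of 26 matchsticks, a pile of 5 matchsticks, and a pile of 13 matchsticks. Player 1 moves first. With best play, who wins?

Compute the nim-sum pairwise:
18 ⊕ 26 = 8
8 ⊕ 5 = 13
13 ⊕ 13 = 0
The nim-sum is 0, so this is a P-position: the player to move is in a losing position under optimal play; Player 1 is about to move from it and so loses — Player 2 wins.

Player 2 wins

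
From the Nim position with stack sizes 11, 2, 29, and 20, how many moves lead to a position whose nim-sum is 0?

Compute the nim-sum pairwise:
11 XOR 2 = 9
9 XOR 29 = 20
20 XOR 20 = 0
The nim-sum is already 0, so every move leaves a nonzero nim-sum — there are no winning moves.

0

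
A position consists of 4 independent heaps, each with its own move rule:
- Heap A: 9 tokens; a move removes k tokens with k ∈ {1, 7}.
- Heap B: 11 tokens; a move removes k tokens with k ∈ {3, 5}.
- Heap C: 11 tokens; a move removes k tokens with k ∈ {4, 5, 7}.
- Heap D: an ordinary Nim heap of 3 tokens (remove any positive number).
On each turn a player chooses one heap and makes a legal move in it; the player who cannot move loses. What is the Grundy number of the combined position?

3

Build the Grundy sequence for heap A with g(k) = mex{g(k−s) : s ∈ {1, 7}, s ≤ k}:
g(0) = mex{} = 0
g(1) = mex{0} = 1
g(2) = mex{1} = 0
g(3) = mex{0} = 1
g(4) = mex{1} = 0
g(5) = mex{0} = 1
g(6) = mex{1} = 0
g(7) = mex{0} = 1
g(8) = mex{1} = 0
g(9) = mex{0} = 1
So g(9) = 1.
Grundy values for heap B (subtraction set {3, 5}):
g(0) = mex{} = 0
g(1) = mex{} = 0
g(2) = mex{} = 0
g(3) = mex{0} = 1
g(4) = mex{0} = 1
g(5) = mex{0} = 1
g(6) = mex{0,1} = 2
g(7) = mex{0,1} = 2
g(8) = mex{1} = 0
g(9) = mex{1,2} = 0
g(10) = mex{1,2} = 0
g(11) = mex{0,2} = 1
So g(11) = 1.
Build the Grundy sequence for heap C with g(k) = mex{g(k−s) : s ∈ {4, 5, 7}, s ≤ k}:
g(0) = mex{} = 0
g(1) = mex{} = 0
g(2) = mex{} = 0
g(3) = mex{} = 0
g(4) = mex{0} = 1
g(5) = mex{0} = 1
g(6) = mex{0} = 1
g(7) = mex{0} = 1
g(8) = mex{0,1} = 2
g(9) = mex{0,1} = 2
g(10) = mex{0,1} = 2
g(11) = mex{1} = 0
So g(11) = 0.
Heap D is a plain Nim heap of size 3, so its Grundy value is 3.
The value of a disjunctive sum is the nim-sum of the parts.
Combined value = 1 ⊕ 1 ⊕ 0 ⊕ 3 = 3.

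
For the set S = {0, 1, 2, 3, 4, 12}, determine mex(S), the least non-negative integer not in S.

5

The values 0, 1, 2, 3, 4 are all present; 5 is the first non-negative integer missing from the set.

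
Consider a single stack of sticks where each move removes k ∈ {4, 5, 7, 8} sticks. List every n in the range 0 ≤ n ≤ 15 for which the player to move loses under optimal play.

0, 1, 2, 3, 12, 13, 14, 15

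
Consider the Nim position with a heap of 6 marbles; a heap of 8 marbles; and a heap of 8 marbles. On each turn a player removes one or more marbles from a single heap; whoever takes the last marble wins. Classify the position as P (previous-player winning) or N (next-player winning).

N-position

Compute the nim-sum pairwise:
6 XOR 8 = 14
14 XOR 8 = 6
The nim-sum is 6 ≠ 0, so this is an N-position: the player to move can win.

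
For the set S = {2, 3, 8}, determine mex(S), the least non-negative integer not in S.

0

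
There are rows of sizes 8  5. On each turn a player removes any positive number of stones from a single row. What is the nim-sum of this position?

13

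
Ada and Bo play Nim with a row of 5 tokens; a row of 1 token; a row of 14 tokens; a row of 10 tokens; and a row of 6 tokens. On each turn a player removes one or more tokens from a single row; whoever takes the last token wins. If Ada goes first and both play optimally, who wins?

Ada wins

Nim-sum: 5 ^ 1 ^ 14 ^ 10 ^ 6 = 6.
The nim-sum is 6 ≠ 0, so this is an N-position: the player to move can win; Ada has a winning move.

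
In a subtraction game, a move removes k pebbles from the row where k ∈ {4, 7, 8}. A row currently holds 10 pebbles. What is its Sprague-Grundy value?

2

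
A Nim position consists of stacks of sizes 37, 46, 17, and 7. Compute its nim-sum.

29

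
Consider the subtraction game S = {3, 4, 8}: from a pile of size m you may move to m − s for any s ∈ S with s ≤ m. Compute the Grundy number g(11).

3

Build the Grundy sequence with g(k) = mex{g(k−s) : s ∈ {3, 4, 8}, s ≤ k}:
k:     0  1  2  3  4  5  6  7  8  9 10 11
g(k):  0  0  0  1  1  1  2  0  2  3  1  3
So g(11) = 3.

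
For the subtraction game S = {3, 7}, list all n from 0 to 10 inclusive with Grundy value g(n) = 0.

Grundy values for subtraction set {3, 7}:
g(0) = mex{} = 0
g(1) = mex{} = 0
g(2) = mex{} = 0
g(3) = mex{0} = 1
g(4) = mex{0} = 1
g(5) = mex{0} = 1
g(6) = mex{1} = 0
g(7) = mex{0,1} = 2
g(8) = mex{0,1} = 2
g(9) = mex{0} = 1
g(10) = mex{1,2} = 0
The P-positions (g = 0) in 0..10 are 0, 1, 2, 6, 10.

0, 1, 2, 6, 10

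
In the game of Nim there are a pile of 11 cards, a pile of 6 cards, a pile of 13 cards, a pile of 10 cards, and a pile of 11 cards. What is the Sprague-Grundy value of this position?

1

Write each in binary and XOR column by column:
  1011  (11)
  0110  (6)
  1101  (13)
  1010  (10)
  1011  (11)
  ----
  0001  (1)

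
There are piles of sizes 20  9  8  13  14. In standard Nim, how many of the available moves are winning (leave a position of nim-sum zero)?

1

Compute the nim-sum pairwise:
20 ⊕ 9 = 29
29 ⊕ 8 = 21
21 ⊕ 13 = 24
24 ⊕ 14 = 22
The overall nim-sum is X = 22. A pile of size p has a winning move iff p XOR X < p (reduce it to p XOR X).
  20: 20 XOR 22 = 2 < 20 — winning move (to 2).
  9: 9 XOR 22 = 31 ≥ 9 — no move.
  8: 8 XOR 22 = 30 ≥ 8 — no move.
  13: 13 XOR 22 = 27 ≥ 13 — no move.
  14: 14 XOR 22 = 24 ≥ 14 — no move.
That gives 1 winning move.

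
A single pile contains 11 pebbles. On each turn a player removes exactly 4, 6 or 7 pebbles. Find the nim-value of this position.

0

Build the Grundy sequence with g(k) = mex{g(k−s) : s ∈ {4, 6, 7}, s ≤ k}:
g(0) = mex{} = 0
g(1) = mex{} = 0
g(2) = mex{} = 0
g(3) = mex{} = 0
g(4) = mex{0} = 1
g(5) = mex{0} = 1
g(6) = mex{0} = 1
g(7) = mex{0} = 1
g(8) = mex{0,1} = 2
g(9) = mex{0,1} = 2
g(10) = mex{0,1} = 2
g(11) = mex{1} = 0
So g(11) = 0.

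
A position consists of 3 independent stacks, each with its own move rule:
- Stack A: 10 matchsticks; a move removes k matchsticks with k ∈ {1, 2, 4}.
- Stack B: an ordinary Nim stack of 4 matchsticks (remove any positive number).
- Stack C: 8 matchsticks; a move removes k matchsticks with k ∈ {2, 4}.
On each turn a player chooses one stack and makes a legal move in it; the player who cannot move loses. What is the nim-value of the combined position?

Build the Grundy sequence for stack A with g(k) = mex{g(k−s) : s ∈ {1, 2, 4}, s ≤ k}:
g(0) = mex{} = 0
g(1) = mex{0} = 1
g(2) = mex{0,1} = 2
g(3) = mex{1,2} = 0
g(4) = mex{0,2} = 1
g(5) = mex{0,1} = 2
g(6) = mex{1,2} = 0
g(7) = mex{0,2} = 1
g(8) = mex{0,1} = 2
g(9) = mex{1,2} = 0
g(10) = mex{0,2} = 1
So g(10) = 1.
Stack B is a plain Nim stack of size 4, so its Grundy value is 4.
Build the Grundy sequence for stack C with g(k) = mex{g(k−s) : s ∈ {2, 4}, s ≤ k}:
g(0) = mex{} = 0
g(1) = mex{} = 0
g(2) = mex{0} = 1
g(3) = mex{0} = 1
g(4) = mex{0,1} = 2
g(5) = mex{0,1} = 2
g(6) = mex{1,2} = 0
g(7) = mex{1,2} = 0
g(8) = mex{0,2} = 1
So g(8) = 1.
The value of a disjunctive sum is the nim-sum of the parts.
Combined value = 1 XOR 4 XOR 1 = 4.

4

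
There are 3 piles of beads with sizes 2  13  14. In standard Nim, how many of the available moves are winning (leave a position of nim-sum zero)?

Compute the nim-sum pairwise:
2 XOR 13 = 15
15 XOR 14 = 1
The overall nim-sum is X = 1. A pile of size p has a winning move iff p XOR X < p (reduce it to p XOR X).
  2: 2 XOR 1 = 3 ≥ 2 — no move.
  13: 13 XOR 1 = 12 < 13 — winning move (to 12).
  14: 14 XOR 1 = 15 ≥ 14 — no move.
That gives 1 winning move.

1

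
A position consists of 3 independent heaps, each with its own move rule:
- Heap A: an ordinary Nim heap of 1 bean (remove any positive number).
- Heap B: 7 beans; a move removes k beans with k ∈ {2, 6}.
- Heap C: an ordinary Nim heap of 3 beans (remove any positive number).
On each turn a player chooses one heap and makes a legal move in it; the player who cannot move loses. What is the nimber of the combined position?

3

Heap A is a plain Nim heap of size 1, so its Grundy value is 1.
Grundy values for heap B (subtraction set {2, 6}):
g(0) = mex{} = 0
g(1) = mex{} = 0
g(2) = mex{0} = 1
g(3) = mex{0} = 1
g(4) = mex{1} = 0
g(5) = mex{1} = 0
g(6) = mex{0} = 1
g(7) = mex{0} = 1
So g(7) = 1.
Heap C is a plain Nim heap of size 3, so its Grundy value is 3.
The value of a disjunctive sum is the nim-sum of the parts.
Combined value = 1 ⊕ 1 ⊕ 3 = 3.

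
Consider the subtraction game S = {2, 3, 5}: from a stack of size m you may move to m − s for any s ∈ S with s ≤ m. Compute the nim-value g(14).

Grundy values for subtraction set {2, 3, 5}:
k:     0  1  2  3  4  5  6  7  8  9 10 11 12 13 14
g(k):  0  0  1  1  2  2  3  0  0  1  1  2  2  3  0
So g(14) = 0.

0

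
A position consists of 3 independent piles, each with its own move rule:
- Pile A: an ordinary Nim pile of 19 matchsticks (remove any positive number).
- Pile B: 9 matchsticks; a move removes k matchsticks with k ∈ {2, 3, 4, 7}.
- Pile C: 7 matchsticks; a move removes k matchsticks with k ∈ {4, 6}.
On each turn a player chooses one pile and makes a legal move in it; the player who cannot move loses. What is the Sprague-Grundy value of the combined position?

22

Pile A is a plain Nim pile of size 19, so its Grundy value is 19.
Build the Grundy sequence for pile B with g(k) = mex{g(k−s) : s ∈ {2, 3, 4, 7}, s ≤ k}:
g(0) = mex{} = 0
g(1) = mex{} = 0
g(2) = mex{0} = 1
g(3) = mex{0} = 1
g(4) = mex{0,1} = 2
g(5) = mex{0,1} = 2
g(6) = mex{1,2} = 0
g(7) = mex{0,1,2} = 3
g(8) = mex{0,2} = 1
g(9) = mex{0,1,2,3} = 4
So g(9) = 4.
For pile C, compute g(0), g(1), … with moves {4, 6}:
k:     0  1  2  3  4  5  6  7
g(k):  0  0  0  0  1  1  1  1
So g(7) = 1.
By the Sprague-Grundy theorem, the Grundy value of a sum of independent games is the XOR of the component values.
Combined value = 19 XOR 4 XOR 1 = 22.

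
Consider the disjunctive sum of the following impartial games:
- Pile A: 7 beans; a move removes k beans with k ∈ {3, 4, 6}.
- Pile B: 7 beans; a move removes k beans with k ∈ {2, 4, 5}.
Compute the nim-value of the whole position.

2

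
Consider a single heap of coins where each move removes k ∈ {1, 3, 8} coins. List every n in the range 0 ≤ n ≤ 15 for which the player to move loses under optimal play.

Build the Grundy sequence with g(k) = mex{g(k−s) : s ∈ {1, 3, 8}, s ≤ k}:
k:     0  1  2  3  4  5  6  7  8  9 10 11 12 13 14 15
g(k):  0  1  0  1  0  1  0  1  2  3  2  0  1  0  1  0
The P-positions (g = 0) in 0..15 are 0, 2, 4, 6, 11, 13, 15.

0, 2, 4, 6, 11, 13, 15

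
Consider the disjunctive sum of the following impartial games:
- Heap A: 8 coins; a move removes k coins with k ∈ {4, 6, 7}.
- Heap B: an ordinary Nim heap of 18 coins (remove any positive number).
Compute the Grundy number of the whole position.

Build the Grundy sequence for heap A with g(k) = mex{g(k−s) : s ∈ {4, 6, 7}, s ≤ k}:
k:     0  1  2  3  4  5  6  7  8
g(k):  0  0  0  0  1  1  1  1  2
So g(8) = 2.
Heap B is a plain Nim heap of size 18, so its Grundy value is 18.
By the Sprague-Grundy theorem, the Grundy value of a sum of independent games is the XOR of the component values.
Combined value = 2 ⊕ 18 = 16.

16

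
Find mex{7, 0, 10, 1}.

The values 0, 1 are all present; 2 is the first non-negative integer missing from the set.

2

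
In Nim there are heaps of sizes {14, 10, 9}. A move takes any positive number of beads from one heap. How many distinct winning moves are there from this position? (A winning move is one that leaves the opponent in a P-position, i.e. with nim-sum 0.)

3

Compute the nim-sum pairwise:
14 ^ 10 = 4
4 ^ 9 = 13
The overall nim-sum is X = 13. A heap of size p has a winning move iff p XOR X < p (reduce it to p XOR X).
  14: 14 XOR 13 = 3 < 14 — winning move (to 3).
  10: 10 XOR 13 = 7 < 10 — winning move (to 7).
  9: 9 XOR 13 = 4 < 9 — winning move (to 4).
That gives 3 winning moves.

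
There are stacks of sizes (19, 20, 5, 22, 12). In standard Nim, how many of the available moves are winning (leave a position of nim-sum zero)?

3

Nim-sum: 19 ⊕ 20 ⊕ 5 ⊕ 22 ⊕ 12 = 24.
The overall nim-sum is X = 24. A stack of size p has a winning move iff p XOR X < p (reduce it to p XOR X).
  19: 19 XOR 24 = 11 < 19 — winning move (to 11).
  20: 20 XOR 24 = 12 < 20 — winning move (to 12).
  5: 5 XOR 24 = 29 ≥ 5 — no move.
  22: 22 XOR 24 = 14 < 22 — winning move (to 14).
  12: 12 XOR 24 = 20 ≥ 12 — no move.
That gives 3 winning moves.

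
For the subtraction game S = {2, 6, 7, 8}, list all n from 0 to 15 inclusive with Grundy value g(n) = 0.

0, 1, 4, 5, 14, 15

Build the Grundy sequence with g(k) = mex{g(k−s) : s ∈ {2, 6, 7, 8}, s ≤ k}:
k:     0  1  2  3  4  5  6  7  8  9 10 11 12 13 14 15
g(k):  0  0  1  1  0  0  1  1  2  2  3  3  2  2  0  0
The P-positions (g = 0) in 0..15 are 0, 1, 4, 5, 14, 15.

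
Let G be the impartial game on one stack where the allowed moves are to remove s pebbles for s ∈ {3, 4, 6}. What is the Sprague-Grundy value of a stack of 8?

2

Grundy values for subtraction set {3, 4, 6}:
g(0) = mex{} = 0
g(1) = mex{} = 0
g(2) = mex{} = 0
g(3) = mex{0} = 1
g(4) = mex{0} = 1
g(5) = mex{0} = 1
g(6) = mex{0,1} = 2
g(7) = mex{0,1} = 2
g(8) = mex{0,1} = 2
So g(8) = 2.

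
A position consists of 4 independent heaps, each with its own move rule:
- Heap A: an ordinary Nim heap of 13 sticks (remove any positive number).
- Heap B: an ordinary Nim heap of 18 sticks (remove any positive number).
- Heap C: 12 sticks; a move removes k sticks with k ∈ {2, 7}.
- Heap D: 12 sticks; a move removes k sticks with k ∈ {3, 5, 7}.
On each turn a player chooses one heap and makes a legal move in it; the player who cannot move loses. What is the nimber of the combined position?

30

Heap A is a plain Nim heap of size 13, so its Grundy value is 13.
Heap B is a plain Nim heap of size 18, so its Grundy value is 18.
Grundy values for heap C (subtraction set {2, 7}):
k:     0  1  2  3  4  5  6  7  8  9 10 11 12
g(k):  0  0  1  1  0  0  1  1  2  0  0  1  1
So g(12) = 1.
Grundy values for heap D (subtraction set {3, 5, 7}):
k:     0  1  2  3  4  5  6  7  8  9 10 11 12
g(k):  0  0  0  1  1  1  2  2  2  3  0  0  0
So g(12) = 0.
By the Sprague-Grundy theorem, the Grundy value of a sum of independent games is the XOR of the component values.
Combined value = 13 XOR 18 XOR 1 XOR 0 = 30.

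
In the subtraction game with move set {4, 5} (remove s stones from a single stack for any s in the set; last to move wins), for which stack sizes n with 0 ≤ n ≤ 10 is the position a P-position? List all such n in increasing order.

Grundy values for subtraction set {4, 5}:
g(0) = mex{} = 0
g(1) = mex{} = 0
g(2) = mex{} = 0
g(3) = mex{} = 0
g(4) = mex{0} = 1
g(5) = mex{0} = 1
g(6) = mex{0} = 1
g(7) = mex{0} = 1
g(8) = mex{0,1} = 2
g(9) = mex{1} = 0
g(10) = mex{1} = 0
The P-positions (g = 0) in 0..10 are 0, 1, 2, 3, 9, 10.

0, 1, 2, 3, 9, 10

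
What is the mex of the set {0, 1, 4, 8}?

The values 0, 1 are all present; 2 is the first non-negative integer missing from the set.

2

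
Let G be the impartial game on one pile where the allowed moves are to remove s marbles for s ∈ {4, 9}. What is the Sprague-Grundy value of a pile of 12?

1

Compute g(0), g(1), … for moves {4, 9}:
k:     0  1  2  3  4  5  6  7  8  9 10 11 12
g(k):  0  0  0  0  1  1  1  1  0  2  2  2  1
So g(12) = 1.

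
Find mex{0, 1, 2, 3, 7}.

The values 0, 1, 2, 3 are all present; 4 is the first non-negative integer missing from the set.

4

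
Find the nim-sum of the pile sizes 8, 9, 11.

10

In binary:
  1000  (8)
  1001  (9)
  1011  (11)
  ----
  1010  (10)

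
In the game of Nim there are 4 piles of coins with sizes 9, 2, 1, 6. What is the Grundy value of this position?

12

Nim-sum: 9 ⊕ 2 ⊕ 1 ⊕ 6 = 12.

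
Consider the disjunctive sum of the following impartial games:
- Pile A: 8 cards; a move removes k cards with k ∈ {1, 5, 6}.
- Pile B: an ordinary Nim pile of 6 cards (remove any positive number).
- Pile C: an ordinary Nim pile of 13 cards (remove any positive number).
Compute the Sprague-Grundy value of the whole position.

9

Build the Grundy sequence for pile A with g(k) = mex{g(k−s) : s ∈ {1, 5, 6}, s ≤ k}:
k:     0  1  2  3  4  5  6  7  8
g(k):  0  1  0  1  0  1  2  3  2
So g(8) = 2.
Pile B is a plain Nim pile of size 6, so its Grundy value is 6.
Pile C is a plain Nim pile of size 13, so its Grundy value is 13.
By the Sprague-Grundy theorem, the Grundy value of a sum of independent games is the XOR of the component values.
Combined value = 2 XOR 6 XOR 13 = 9.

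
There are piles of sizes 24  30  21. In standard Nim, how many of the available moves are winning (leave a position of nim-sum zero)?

3

Compute the nim-sum pairwise:
24 ⊕ 30 = 6
6 ⊕ 21 = 19
The overall nim-sum is X = 19. A pile of size p has a winning move iff p XOR X < p (reduce it to p XOR X).
  24: 24 XOR 19 = 11 < 24 — winning move (to 11).
  30: 30 XOR 19 = 13 < 30 — winning move (to 13).
  21: 21 XOR 19 = 6 < 21 — winning move (to 6).
That gives 3 winning moves.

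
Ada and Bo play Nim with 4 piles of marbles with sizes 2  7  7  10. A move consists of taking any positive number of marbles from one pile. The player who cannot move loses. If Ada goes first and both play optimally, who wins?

Ada wins

In binary:
  0010  (2)
  0111  (7)
  0111  (7)
  1010  (10)
  ----
  1000  (8)
The nim-sum is 8 ≠ 0, so this is an N-position: the player to move can win; Ada has a winning move.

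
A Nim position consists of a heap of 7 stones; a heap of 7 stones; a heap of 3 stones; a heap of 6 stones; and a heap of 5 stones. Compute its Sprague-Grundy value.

0

Bitwise XOR of the heap sizes:
  111  (7)
  111  (7)
  011  (3)
  110  (6)
  101  (5)
  ---
  000  (0)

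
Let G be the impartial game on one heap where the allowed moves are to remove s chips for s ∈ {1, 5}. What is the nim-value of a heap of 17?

Compute g(0), g(1), … for moves {1, 5}:
k:     0  1  2  3  4  5  6  7  8  9 10 11 12 13 14 15 16 17
g(k):  0  1  0  1  0  1  0  1  0  1  0  1  0  1  0  1  0  1
So g(17) = 1.

1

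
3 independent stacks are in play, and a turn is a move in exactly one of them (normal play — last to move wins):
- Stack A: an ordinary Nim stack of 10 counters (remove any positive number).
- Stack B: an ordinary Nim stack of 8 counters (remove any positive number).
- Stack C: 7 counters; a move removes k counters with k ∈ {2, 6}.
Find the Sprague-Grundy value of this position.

3

Stack A is a plain Nim stack of size 10, so its Grundy value is 10.
Stack B is a plain Nim stack of size 8, so its Grundy value is 8.
For stack C, compute g(0), g(1), … with moves {2, 6}:
k:     0  1  2  3  4  5  6  7
g(k):  0  0  1  1  0  0  1  1
So g(7) = 1.
The value of a disjunctive sum is the nim-sum of the parts.
Combined value = 10 XOR 8 XOR 1 = 3.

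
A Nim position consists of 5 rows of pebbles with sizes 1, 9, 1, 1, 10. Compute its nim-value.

2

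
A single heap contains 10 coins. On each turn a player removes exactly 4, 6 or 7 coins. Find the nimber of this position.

2

Compute g(0), g(1), … for moves {4, 6, 7}:
k:     0  1  2  3  4  5  6  7  8  9 10
g(k):  0  0  0  0  1  1  1  1  2  2  2
So g(10) = 2.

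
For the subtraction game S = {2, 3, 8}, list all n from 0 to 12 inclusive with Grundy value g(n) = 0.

0, 1, 5, 6, 10, 11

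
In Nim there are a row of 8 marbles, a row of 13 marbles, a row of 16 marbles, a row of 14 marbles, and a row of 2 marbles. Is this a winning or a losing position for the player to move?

Write each in binary and XOR column by column:
  01000  (8)
  01101  (13)
  10000  (16)
  01110  (14)
  00010  (2)
  -----
  11001  (25)
The nim-sum is 25 ≠ 0, so this is an N-position: the player to move can win.

Winning position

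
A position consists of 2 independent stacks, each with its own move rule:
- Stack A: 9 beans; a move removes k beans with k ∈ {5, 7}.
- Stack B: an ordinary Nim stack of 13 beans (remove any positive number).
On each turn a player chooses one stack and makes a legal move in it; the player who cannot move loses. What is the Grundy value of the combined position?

12

Build the Grundy sequence for stack A with g(k) = mex{g(k−s) : s ∈ {5, 7}, s ≤ k}:
g(0) = mex{} = 0
g(1) = mex{} = 0
g(2) = mex{} = 0
g(3) = mex{} = 0
g(4) = mex{} = 0
g(5) = mex{0} = 1
g(6) = mex{0} = 1
g(7) = mex{0} = 1
g(8) = mex{0} = 1
g(9) = mex{0} = 1
So g(9) = 1.
Stack B is a plain Nim stack of size 13, so its Grundy value is 13.
The value of a disjunctive sum is the nim-sum of the parts.
Combined value = 1 XOR 13 = 12.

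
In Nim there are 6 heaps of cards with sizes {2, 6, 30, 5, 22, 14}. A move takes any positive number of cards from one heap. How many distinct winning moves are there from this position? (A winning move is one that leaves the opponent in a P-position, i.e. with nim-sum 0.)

5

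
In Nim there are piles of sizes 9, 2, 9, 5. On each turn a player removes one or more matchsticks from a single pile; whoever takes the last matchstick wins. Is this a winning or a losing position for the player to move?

Nim-sum: 9 ⊕ 2 ⊕ 9 ⊕ 5 = 7.
The nim-sum is 7 ≠ 0, so this is an N-position: the player to move can win.

Winning position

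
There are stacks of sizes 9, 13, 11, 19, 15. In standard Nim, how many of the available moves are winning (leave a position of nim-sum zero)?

1

Nim-sum: 9 XOR 13 XOR 11 XOR 19 XOR 15 = 19.
The overall nim-sum is X = 19. A stack of size p has a winning move iff p XOR X < p (reduce it to p XOR X).
  9: 9 XOR 19 = 26 ≥ 9 — no move.
  13: 13 XOR 19 = 30 ≥ 13 — no move.
  11: 11 XOR 19 = 24 ≥ 11 — no move.
  19: 19 XOR 19 = 0 < 19 — winning move (to 0).
  15: 15 XOR 19 = 28 ≥ 15 — no move.
That gives 1 winning move.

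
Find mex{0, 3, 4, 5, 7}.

1

0 is in the set but 1 is not, so the mex is 1.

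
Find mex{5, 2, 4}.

0

0 is not in the set, so the mex is 0.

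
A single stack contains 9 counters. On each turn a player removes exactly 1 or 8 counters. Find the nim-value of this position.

0

Compute g(0), g(1), … for moves {1, 8}:
k:     0  1  2  3  4  5  6  7  8  9
g(k):  0  1  0  1  0  1  0  1  2  0
So g(9) = 0.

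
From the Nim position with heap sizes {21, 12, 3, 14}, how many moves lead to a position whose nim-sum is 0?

1

Bitwise XOR of the heap sizes:
  10101  (21)
  01100  (12)
  00011  (3)
  01110  (14)
  -----
  10100  (20)
The overall nim-sum is X = 20. A heap of size p has a winning move iff p XOR X < p (reduce it to p XOR X).
  21: 21 XOR 20 = 1 < 21 — winning move (to 1).
  12: 12 XOR 20 = 24 ≥ 12 — no move.
  3: 3 XOR 20 = 23 ≥ 3 — no move.
  14: 14 XOR 20 = 26 ≥ 14 — no move.
That gives 1 winning move.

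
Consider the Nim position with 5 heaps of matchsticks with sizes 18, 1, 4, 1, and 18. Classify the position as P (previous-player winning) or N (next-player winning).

N-position

In binary:
  10010  (18)
  00001  (1)
  00100  (4)
  00001  (1)
  10010  (18)
  -----
  00100  (4)
The nim-sum is 4 ≠ 0, so this is an N-position: the player to move can win.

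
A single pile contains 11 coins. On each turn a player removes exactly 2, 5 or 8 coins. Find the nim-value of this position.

0

Build the Grundy sequence with g(k) = mex{g(k−s) : s ∈ {2, 5, 8}, s ≤ k}:
g(0) = mex{} = 0
g(1) = mex{} = 0
g(2) = mex{0} = 1
g(3) = mex{0} = 1
g(4) = mex{1} = 0
g(5) = mex{0,1} = 2
g(6) = mex{0} = 1
g(7) = mex{1,2} = 0
g(8) = mex{0,1} = 2
g(9) = mex{0} = 1
g(10) = mex{1,2} = 0
g(11) = mex{1} = 0
So g(11) = 0.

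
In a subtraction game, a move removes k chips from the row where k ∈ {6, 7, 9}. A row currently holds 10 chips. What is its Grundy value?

1

Grundy values for subtraction set {6, 7, 9}:
k:     0  1  2  3  4  5  6  7  8  9 10
g(k):  0  0  0  0  0  0  1  1  1  1  1
So g(10) = 1.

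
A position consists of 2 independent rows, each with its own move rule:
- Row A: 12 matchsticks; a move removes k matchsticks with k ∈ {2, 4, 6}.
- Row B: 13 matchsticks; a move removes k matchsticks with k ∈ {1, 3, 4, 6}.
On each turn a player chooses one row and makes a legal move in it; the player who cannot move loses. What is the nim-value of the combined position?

0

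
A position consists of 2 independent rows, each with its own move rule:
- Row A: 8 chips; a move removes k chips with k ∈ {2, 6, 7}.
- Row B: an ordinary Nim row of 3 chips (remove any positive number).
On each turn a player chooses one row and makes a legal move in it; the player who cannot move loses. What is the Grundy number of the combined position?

For row A, compute g(0), g(1), … with moves {2, 6, 7}:
k:     0  1  2  3  4  5  6  7  8
g(k):  0  0  1  1  0  0  1  1  2
So g(8) = 2.
Row B is a plain Nim row of size 3, so its Grundy value is 3.
By the Sprague-Grundy theorem, the Grundy value of a sum of independent games is the XOR of the component values.
Combined value = 2 ⊕ 3 = 1.

1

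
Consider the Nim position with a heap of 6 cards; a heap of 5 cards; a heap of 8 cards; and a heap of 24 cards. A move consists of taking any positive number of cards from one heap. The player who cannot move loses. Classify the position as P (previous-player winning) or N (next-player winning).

Nim-sum: 6 ^ 5 ^ 8 ^ 24 = 19.
The nim-sum is 19 ≠ 0, so this is an N-position: the player to move can win.

N-position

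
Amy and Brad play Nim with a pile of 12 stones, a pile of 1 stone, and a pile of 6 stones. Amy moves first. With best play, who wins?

Amy wins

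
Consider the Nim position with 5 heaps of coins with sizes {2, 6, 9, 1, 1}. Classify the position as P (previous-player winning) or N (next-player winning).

N-position

Compute the nim-sum pairwise:
2 ⊕ 6 = 4
4 ⊕ 9 = 13
13 ⊕ 1 = 12
12 ⊕ 1 = 13
The nim-sum is 13 ≠ 0, so this is an N-position: the player to move can win.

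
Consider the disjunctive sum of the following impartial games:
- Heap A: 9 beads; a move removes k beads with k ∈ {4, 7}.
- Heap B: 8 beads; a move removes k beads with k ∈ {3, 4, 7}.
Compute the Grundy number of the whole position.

Build the Grundy sequence for heap A with g(k) = mex{g(k−s) : s ∈ {4, 7}, s ≤ k}:
k:     0  1  2  3  4  5  6  7  8  9
g(k):  0  0  0  0  1  1  1  1  2  2
So g(9) = 2.
For heap B, compute g(0), g(1), … with moves {3, 4, 7}:
k:     0  1  2  3  4  5  6  7  8
g(k):  0  0  0  1  1  1  2  2  2
So g(8) = 2.
By the Sprague-Grundy theorem, the Grundy value of a sum of independent games is the XOR of the component values.
Combined value = 2 XOR 2 = 0.

0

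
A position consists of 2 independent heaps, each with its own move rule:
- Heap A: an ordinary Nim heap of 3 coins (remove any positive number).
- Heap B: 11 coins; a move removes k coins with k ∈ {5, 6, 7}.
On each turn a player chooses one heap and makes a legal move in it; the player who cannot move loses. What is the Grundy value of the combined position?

1

Heap A is a plain Nim heap of size 3, so its Grundy value is 3.
For heap B, compute g(0), g(1), … with moves {5, 6, 7}:
g(0) = mex{} = 0
g(1) = mex{} = 0
g(2) = mex{} = 0
g(3) = mex{} = 0
g(4) = mex{} = 0
g(5) = mex{0} = 1
g(6) = mex{0} = 1
g(7) = mex{0} = 1
g(8) = mex{0} = 1
g(9) = mex{0} = 1
g(10) = mex{0,1} = 2
g(11) = mex{0,1} = 2
So g(11) = 2.
By the Sprague-Grundy theorem, the Grundy value of a sum of independent games is the XOR of the component values.
Combined value = 3 XOR 2 = 1.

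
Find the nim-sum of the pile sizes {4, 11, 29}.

18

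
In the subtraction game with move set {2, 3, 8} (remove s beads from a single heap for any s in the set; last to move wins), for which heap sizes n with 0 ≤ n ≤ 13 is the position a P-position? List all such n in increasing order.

0, 1, 5, 6, 10, 11

Compute g(0), g(1), … for moves {2, 3, 8}:
k:     0  1  2  3  4  5  6  7  8  9 10 11 12 13
g(k):  0  0  1  1  2  0  0  1  1  2  0  0  1  1
The P-positions (g = 0) in 0..13 are 0, 1, 5, 6, 10, 11.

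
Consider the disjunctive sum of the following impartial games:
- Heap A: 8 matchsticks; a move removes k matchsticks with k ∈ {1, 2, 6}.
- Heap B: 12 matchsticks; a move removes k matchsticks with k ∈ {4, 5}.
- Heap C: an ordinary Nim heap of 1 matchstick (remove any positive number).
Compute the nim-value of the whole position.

Grundy values for heap A (subtraction set {1, 2, 6}):
k:     0  1  2  3  4  5  6  7  8
g(k):  0  1  2  0  1  2  3  0  1
So g(8) = 1.
Grundy values for heap B (subtraction set {4, 5}):
g(0) = mex{} = 0
g(1) = mex{} = 0
g(2) = mex{} = 0
g(3) = mex{} = 0
g(4) = mex{0} = 1
g(5) = mex{0} = 1
g(6) = mex{0} = 1
g(7) = mex{0} = 1
g(8) = mex{0,1} = 2
g(9) = mex{1} = 0
g(10) = mex{1} = 0
g(11) = mex{1} = 0
g(12) = mex{1,2} = 0
So g(12) = 0.
Heap C is a plain Nim heap of size 1, so its Grundy value is 1.
By the Sprague-Grundy theorem, the Grundy value of a sum of independent games is the XOR of the component values.
Combined value = 1 ⊕ 0 ⊕ 1 = 0.

0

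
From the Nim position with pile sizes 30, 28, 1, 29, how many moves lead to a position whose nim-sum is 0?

3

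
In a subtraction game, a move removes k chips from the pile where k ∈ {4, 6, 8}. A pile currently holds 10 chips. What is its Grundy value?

Grundy values for subtraction set {4, 6, 8}:
k:     0  1  2  3  4  5  6  7  8  9 10
g(k):  0  0  0  0  1  1  1  1  2  2  2
So g(10) = 2.

2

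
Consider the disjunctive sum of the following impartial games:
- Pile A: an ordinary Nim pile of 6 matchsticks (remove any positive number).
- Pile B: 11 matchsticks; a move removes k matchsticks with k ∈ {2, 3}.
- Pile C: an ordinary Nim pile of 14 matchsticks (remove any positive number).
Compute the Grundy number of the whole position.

Pile A is a plain Nim pile of size 6, so its Grundy value is 6.
Build the Grundy sequence for pile B with g(k) = mex{g(k−s) : s ∈ {2, 3}, s ≤ k}:
k:     0  1  2  3  4  5  6  7  8  9 10 11
g(k):  0  0  1  1  2  0  0  1  1  2  0  0
So g(11) = 0.
Pile C is a plain Nim pile of size 14, so its Grundy value is 14.
The value of a disjunctive sum is the nim-sum of the parts.
Combined value = 6 XOR 0 XOR 14 = 8.

8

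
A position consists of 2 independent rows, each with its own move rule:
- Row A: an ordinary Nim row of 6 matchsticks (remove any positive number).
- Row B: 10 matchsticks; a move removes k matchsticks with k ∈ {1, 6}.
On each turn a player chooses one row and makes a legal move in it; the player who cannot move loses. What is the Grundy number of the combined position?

7

Row A is a plain Nim row of size 6, so its Grundy value is 6.
Build the Grundy sequence for row B with g(k) = mex{g(k−s) : s ∈ {1, 6}, s ≤ k}:
g(0) = mex{} = 0
g(1) = mex{0} = 1
g(2) = mex{1} = 0
g(3) = mex{0} = 1
g(4) = mex{1} = 0
g(5) = mex{0} = 1
g(6) = mex{0,1} = 2
g(7) = mex{1,2} = 0
g(8) = mex{0} = 1
g(9) = mex{1} = 0
g(10) = mex{0} = 1
So g(10) = 1.
The value of a disjunctive sum is the nim-sum of the parts.
Combined value = 6 XOR 1 = 7.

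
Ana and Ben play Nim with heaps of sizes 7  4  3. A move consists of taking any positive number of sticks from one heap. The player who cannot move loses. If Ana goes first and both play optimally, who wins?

Compute the nim-sum pairwise:
7 XOR 4 = 3
3 XOR 3 = 0
The nim-sum is 0, so this is a P-position: the player to move is in a losing position under optimal play; Ana is about to move from it and so loses — Ben wins.

Ben wins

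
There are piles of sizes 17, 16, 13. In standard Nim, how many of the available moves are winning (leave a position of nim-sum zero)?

Compute the nim-sum pairwise:
17 ^ 16 = 1
1 ^ 13 = 12
The overall nim-sum is X = 12. A pile of size p has a winning move iff p XOR X < p (reduce it to p XOR X).
  17: 17 XOR 12 = 29 ≥ 17 — no move.
  16: 16 XOR 12 = 28 ≥ 16 — no move.
  13: 13 XOR 12 = 1 < 13 — winning move (to 1).
That gives 1 winning move.

1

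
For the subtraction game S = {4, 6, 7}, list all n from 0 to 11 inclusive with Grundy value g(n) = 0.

Compute g(0), g(1), … for moves {4, 6, 7}:
g(0) = mex{} = 0
g(1) = mex{} = 0
g(2) = mex{} = 0
g(3) = mex{} = 0
g(4) = mex{0} = 1
g(5) = mex{0} = 1
g(6) = mex{0} = 1
g(7) = mex{0} = 1
g(8) = mex{0,1} = 2
g(9) = mex{0,1} = 2
g(10) = mex{0,1} = 2
g(11) = mex{1} = 0
The P-positions (g = 0) in 0..11 are 0, 1, 2, 3, 11.

0, 1, 2, 3, 11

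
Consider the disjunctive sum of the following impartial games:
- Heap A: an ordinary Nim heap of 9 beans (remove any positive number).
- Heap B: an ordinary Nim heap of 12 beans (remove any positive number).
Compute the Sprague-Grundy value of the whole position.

Heap A is a plain Nim heap of size 9, so its Grundy value is 9.
Heap B is a plain Nim heap of size 12, so its Grundy value is 12.
By the Sprague-Grundy theorem, the Grundy value of a sum of independent games is the XOR of the component values.
Combined value = 9 XOR 12 = 5.

5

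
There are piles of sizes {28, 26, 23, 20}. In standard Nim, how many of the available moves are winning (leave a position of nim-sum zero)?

3

Compute the nim-sum pairwise:
28 XOR 26 = 6
6 XOR 23 = 17
17 XOR 20 = 5
The overall nim-sum is X = 5. A pile of size p has a winning move iff p XOR X < p (reduce it to p XOR X).
  28: 28 XOR 5 = 25 < 28 — winning move (to 25).
  26: 26 XOR 5 = 31 ≥ 26 — no move.
  23: 23 XOR 5 = 18 < 23 — winning move (to 18).
  20: 20 XOR 5 = 17 < 20 — winning move (to 17).
That gives 3 winning moves.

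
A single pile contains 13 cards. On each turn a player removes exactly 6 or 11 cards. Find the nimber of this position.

2

Build the Grundy sequence with g(k) = mex{g(k−s) : s ∈ {6, 11}, s ≤ k}:
k:     0  1  2  3  4  5  6  7  8  9 10 11 12 13
g(k):  0  0  0  0  0  0  1  1  1  1  1  1  2  2
So g(13) = 2.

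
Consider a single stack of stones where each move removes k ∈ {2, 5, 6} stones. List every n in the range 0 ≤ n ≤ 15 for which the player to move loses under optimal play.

0, 1, 4, 8, 11, 12, 15

Build the Grundy sequence with g(k) = mex{g(k−s) : s ∈ {2, 5, 6}, s ≤ k}:
k:     0  1  2  3  4  5  6  7  8  9 10 11 12 13 14 15
g(k):  0  0  1  1  0  2  1  3  0  2  1  0  0  1  1  0
The P-positions (g = 0) in 0..15 are 0, 1, 4, 8, 11, 12, 15.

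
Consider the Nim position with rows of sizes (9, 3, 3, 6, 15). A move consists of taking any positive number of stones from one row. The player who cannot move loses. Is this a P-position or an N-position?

P-position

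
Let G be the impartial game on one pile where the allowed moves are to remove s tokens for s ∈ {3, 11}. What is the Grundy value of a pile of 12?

Grundy values for subtraction set {3, 11}:
k:     0  1  2  3  4  5  6  7  8  9 10 11 12
g(k):  0  0  0  1  1  1  0  0  0  1  1  1  2
So g(12) = 2.

2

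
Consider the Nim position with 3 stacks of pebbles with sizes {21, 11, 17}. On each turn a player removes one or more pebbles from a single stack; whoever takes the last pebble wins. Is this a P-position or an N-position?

N-position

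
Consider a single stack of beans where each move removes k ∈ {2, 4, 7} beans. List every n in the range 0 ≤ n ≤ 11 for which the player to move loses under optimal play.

0, 1, 6, 9

Grundy values for subtraction set {2, 4, 7}:
g(0) = mex{} = 0
g(1) = mex{} = 0
g(2) = mex{0} = 1
g(3) = mex{0} = 1
g(4) = mex{0,1} = 2
g(5) = mex{0,1} = 2
g(6) = mex{1,2} = 0
g(7) = mex{0,1,2} = 3
g(8) = mex{0,2} = 1
g(9) = mex{1,2,3} = 0
g(10) = mex{0,1} = 2
g(11) = mex{0,2,3} = 1
The P-positions (g = 0) in 0..11 are 0, 1, 6, 9.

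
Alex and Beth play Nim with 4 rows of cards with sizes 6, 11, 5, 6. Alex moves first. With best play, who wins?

Write each in binary and XOR column by column:
  0110  (6)
  1011  (11)
  0101  (5)
  0110  (6)
  ----
  1110  (14)
The nim-sum is 14 ≠ 0, so this is an N-position: the player to move can win; Alex has a winning move.

Alex wins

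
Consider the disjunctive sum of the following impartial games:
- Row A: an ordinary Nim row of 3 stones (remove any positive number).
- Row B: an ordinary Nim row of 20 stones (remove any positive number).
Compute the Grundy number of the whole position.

23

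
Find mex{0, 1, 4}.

2

The values 0, 1 are all present; 2 is the first non-negative integer missing from the set.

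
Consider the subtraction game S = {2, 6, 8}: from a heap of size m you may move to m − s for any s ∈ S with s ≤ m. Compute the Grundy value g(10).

3

Build the Grundy sequence with g(k) = mex{g(k−s) : s ∈ {2, 6, 8}, s ≤ k}:
k:     0  1  2  3  4  5  6  7  8  9 10
g(k):  0  0  1  1  0  0  1  1  2  2  3
So g(10) = 3.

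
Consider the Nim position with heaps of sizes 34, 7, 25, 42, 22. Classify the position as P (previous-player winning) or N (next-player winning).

P-position

Nim-sum: 34 XOR 7 XOR 25 XOR 42 XOR 22 = 0.
The nim-sum is 0, so this is a P-position: the player to move is in a losing position under optimal play.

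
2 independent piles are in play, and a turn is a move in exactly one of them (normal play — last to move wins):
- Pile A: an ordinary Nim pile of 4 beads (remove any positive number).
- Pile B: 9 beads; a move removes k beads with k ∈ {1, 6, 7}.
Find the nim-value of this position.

Pile A is a plain Nim pile of size 4, so its Grundy value is 4.
Grundy values for pile B (subtraction set {1, 6, 7}):
k:     0  1  2  3  4  5  6  7  8  9
g(k):  0  1  0  1  0  1  2  3  2  3
So g(9) = 3.
The value of a disjunctive sum is the nim-sum of the parts.
Combined value = 4 XOR 3 = 7.

7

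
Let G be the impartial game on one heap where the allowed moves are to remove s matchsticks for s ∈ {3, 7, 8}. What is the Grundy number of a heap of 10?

3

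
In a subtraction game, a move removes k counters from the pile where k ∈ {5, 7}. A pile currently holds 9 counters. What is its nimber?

Grundy values for subtraction set {5, 7}:
g(0) = mex{} = 0
g(1) = mex{} = 0
g(2) = mex{} = 0
g(3) = mex{} = 0
g(4) = mex{} = 0
g(5) = mex{0} = 1
g(6) = mex{0} = 1
g(7) = mex{0} = 1
g(8) = mex{0} = 1
g(9) = mex{0} = 1
So g(9) = 1.

1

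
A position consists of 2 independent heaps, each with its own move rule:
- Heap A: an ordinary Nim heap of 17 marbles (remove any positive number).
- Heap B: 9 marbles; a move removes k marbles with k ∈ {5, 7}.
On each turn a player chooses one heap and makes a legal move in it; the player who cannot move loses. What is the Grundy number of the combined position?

Heap A is a plain Nim heap of size 17, so its Grundy value is 17.
Build the Grundy sequence for heap B with g(k) = mex{g(k−s) : s ∈ {5, 7}, s ≤ k}:
k:     0  1  2  3  4  5  6  7  8  9
g(k):  0  0  0  0  0  1  1  1  1  1
So g(9) = 1.
The value of a disjunctive sum is the nim-sum of the parts.
Combined value = 17 XOR 1 = 16.

16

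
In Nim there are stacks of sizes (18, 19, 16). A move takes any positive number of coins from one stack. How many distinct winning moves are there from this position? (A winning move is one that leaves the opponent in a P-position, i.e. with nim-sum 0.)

3

Nim-sum: 18 ⊕ 19 ⊕ 16 = 17.
The overall nim-sum is X = 17. A stack of size p has a winning move iff p XOR X < p (reduce it to p XOR X).
  18: 18 XOR 17 = 3 < 18 — winning move (to 3).
  19: 19 XOR 17 = 2 < 19 — winning move (to 2).
  16: 16 XOR 17 = 1 < 16 — winning move (to 1).
That gives 3 winning moves.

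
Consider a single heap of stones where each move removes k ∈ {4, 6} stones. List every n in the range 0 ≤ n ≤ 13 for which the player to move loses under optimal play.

0, 1, 2, 3, 10, 11, 12, 13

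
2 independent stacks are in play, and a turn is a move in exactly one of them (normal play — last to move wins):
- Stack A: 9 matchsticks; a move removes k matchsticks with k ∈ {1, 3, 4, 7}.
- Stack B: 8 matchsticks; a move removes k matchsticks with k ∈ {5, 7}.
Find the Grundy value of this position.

For stack A, compute g(0), g(1), … with moves {1, 3, 4, 7}:
k:     0  1  2  3  4  5  6  7  8  9
g(k):  0  1  0  1  2  3  2  3  0  1
So g(9) = 1.
Build the Grundy sequence for stack B with g(k) = mex{g(k−s) : s ∈ {5, 7}, s ≤ k}:
g(0) = mex{} = 0
g(1) = mex{} = 0
g(2) = mex{} = 0
g(3) = mex{} = 0
g(4) = mex{} = 0
g(5) = mex{0} = 1
g(6) = mex{0} = 1
g(7) = mex{0} = 1
g(8) = mex{0} = 1
So g(8) = 1.
The value of a disjunctive sum is the nim-sum of the parts.
Combined value = 1 XOR 1 = 0.

0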